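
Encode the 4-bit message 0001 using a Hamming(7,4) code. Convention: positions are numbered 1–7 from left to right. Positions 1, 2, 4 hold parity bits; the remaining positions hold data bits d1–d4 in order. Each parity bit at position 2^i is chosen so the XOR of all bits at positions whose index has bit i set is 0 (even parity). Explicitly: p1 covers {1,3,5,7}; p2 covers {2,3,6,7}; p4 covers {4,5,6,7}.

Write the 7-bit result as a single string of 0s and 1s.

Place data at non-parity positions: p1 p2 0 p4 0 0 1
p1 (pos 1,3,5,7): XOR of data positions = 0⊕0⊕1 = 1
p2 (pos 2,3,6,7): XOR of data positions = 0⊕0⊕1 = 1
p4 (pos 4,5,6,7): XOR of data positions = 0⊕0⊕1 = 1
Codeword: 1101001

1101001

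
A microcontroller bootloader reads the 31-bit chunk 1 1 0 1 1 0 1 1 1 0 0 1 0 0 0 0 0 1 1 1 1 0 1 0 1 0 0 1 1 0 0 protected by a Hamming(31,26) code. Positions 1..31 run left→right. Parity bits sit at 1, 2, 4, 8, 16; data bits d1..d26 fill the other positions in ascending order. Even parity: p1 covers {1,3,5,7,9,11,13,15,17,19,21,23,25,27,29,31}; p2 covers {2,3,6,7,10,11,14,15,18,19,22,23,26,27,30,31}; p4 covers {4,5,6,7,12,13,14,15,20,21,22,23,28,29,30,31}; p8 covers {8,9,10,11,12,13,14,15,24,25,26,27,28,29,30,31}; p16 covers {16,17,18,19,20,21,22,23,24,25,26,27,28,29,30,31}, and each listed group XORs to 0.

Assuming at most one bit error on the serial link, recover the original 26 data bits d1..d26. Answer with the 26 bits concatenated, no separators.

s1 (pos 1,3,5,7,9,11,13,15,17,19,21,23,25,27,29,31): 1⊕0⊕1⊕1⊕1⊕0⊕0⊕0⊕0⊕1⊕1⊕1⊕1⊕0⊕1⊕0 = 1
s2 (pos 2,3,6,7,10,11,14,15,18,19,22,23,26,27,30,31): 1⊕0⊕0⊕1⊕0⊕0⊕0⊕0⊕1⊕1⊕0⊕1⊕0⊕0⊕0⊕0 = 1
s4 (pos 4,5,6,7,12,13,14,15,20,21,22,23,28,29,30,31): 1⊕1⊕0⊕1⊕1⊕0⊕0⊕0⊕1⊕1⊕0⊕1⊕1⊕1⊕0⊕0 = 1
s8 (pos 8,9,10,11,12,13,14,15,24,25,26,27,28,29,30,31): 1⊕1⊕0⊕0⊕1⊕0⊕0⊕0⊕0⊕1⊕0⊕0⊕1⊕1⊕0⊕0 = 0
s16 (pos 16,17,18,19,20,21,22,23,24,25,26,27,28,29,30,31): 0⊕0⊕1⊕1⊕1⊕1⊕0⊕1⊕0⊕1⊕0⊕0⊕1⊕1⊕0⊕0 = 0
Syndrome s16…s1 = 00111 → error at position 7.
Flip position 7: 1101101110010000011110101001100 → 1101100110010000011110101001100
Read data bits from positions 3,5,6,7,9,10,11,12,13,14,15,17,18,19,20,21,22,23,24,25,26,27,28,29,30,31: 01001001000011110101001100

01001001000011110101001100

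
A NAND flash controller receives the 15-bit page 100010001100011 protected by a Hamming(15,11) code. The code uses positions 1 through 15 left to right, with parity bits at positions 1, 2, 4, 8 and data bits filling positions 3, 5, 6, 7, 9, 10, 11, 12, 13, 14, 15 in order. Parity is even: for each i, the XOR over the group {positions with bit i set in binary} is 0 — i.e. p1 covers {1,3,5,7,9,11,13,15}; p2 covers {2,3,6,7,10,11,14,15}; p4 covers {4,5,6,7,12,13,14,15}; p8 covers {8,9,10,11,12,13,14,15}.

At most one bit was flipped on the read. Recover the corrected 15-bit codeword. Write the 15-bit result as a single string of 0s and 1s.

100011001100011

s1 (pos 1,3,5,7,9,11,13,15): 1⊕0⊕1⊕0⊕1⊕0⊕0⊕1 = 0
s2 (pos 2,3,6,7,10,11,14,15): 0⊕0⊕0⊕0⊕1⊕0⊕1⊕1 = 1
s4 (pos 4,5,6,7,12,13,14,15): 0⊕1⊕0⊕0⊕0⊕0⊕1⊕1 = 1
s8 (pos 8,9,10,11,12,13,14,15): 0⊕1⊕1⊕0⊕0⊕0⊕1⊕1 = 0
Syndrome s8…s1 = 0110 → error at position 6.
Flip position 6: 100010001100011 → 100011001100011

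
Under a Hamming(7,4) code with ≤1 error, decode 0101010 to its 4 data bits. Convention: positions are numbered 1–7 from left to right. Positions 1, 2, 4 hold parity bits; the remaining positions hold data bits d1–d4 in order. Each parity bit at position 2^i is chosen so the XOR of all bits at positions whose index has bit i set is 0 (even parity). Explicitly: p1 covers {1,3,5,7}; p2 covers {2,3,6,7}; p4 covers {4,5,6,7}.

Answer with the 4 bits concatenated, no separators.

0010

s1 (pos 1,3,5,7): 0⊕0⊕0⊕0 = 0
s2 (pos 2,3,6,7): 1⊕0⊕1⊕0 = 0
s4 (pos 4,5,6,7): 1⊕0⊕1⊕0 = 0
Syndrome s4…s1 = 000 → no error.
Read data bits from positions 3,5,6,7: 0010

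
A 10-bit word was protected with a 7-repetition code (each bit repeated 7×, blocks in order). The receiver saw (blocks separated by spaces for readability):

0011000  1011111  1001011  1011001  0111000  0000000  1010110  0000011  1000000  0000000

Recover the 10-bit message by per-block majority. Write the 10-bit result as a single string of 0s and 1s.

0111001000

Block 1 (0011000): 2 ones → 0
Block 2 (1011111): 6 ones → 1
Block 3 (1001011): 4 ones → 1
Block 4 (1011001): 4 ones → 1
Block 5 (0111000): 3 ones → 0
Block 6 (0000000): 0 ones → 0
Block 7 (1010110): 4 ones → 1
Block 8 (0000011): 2 ones → 0
Block 9 (1000000): 1 one → 0
Block 10 (0000000): 0 ones → 0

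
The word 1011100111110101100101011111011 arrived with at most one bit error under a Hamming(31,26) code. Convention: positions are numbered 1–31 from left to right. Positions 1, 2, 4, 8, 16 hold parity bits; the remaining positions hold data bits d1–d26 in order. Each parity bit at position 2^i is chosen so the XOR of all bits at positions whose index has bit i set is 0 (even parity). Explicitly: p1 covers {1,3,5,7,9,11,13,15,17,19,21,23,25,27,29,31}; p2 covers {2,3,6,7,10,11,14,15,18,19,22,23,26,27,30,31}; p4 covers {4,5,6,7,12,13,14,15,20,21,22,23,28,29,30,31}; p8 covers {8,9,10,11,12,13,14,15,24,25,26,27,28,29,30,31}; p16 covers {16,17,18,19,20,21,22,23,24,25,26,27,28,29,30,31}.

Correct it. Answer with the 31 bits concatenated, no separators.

1011100111110101100101011111010

s1 (pos 1,3,5,7,9,11,13,15,17,19,21,23,25,27,29,31): 1⊕1⊕1⊕0⊕1⊕1⊕0⊕0⊕1⊕0⊕0⊕0⊕1⊕1⊕0⊕1 = 1
s2 (pos 2,3,6,7,10,11,14,15,18,19,22,23,26,27,30,31): 0⊕1⊕0⊕0⊕1⊕1⊕1⊕0⊕0⊕0⊕1⊕0⊕1⊕1⊕1⊕1 = 1
s4 (pos 4,5,6,7,12,13,14,15,20,21,22,23,28,29,30,31): 1⊕1⊕0⊕0⊕1⊕0⊕1⊕0⊕1⊕0⊕1⊕0⊕1⊕0⊕1⊕1 = 1
s8 (pos 8,9,10,11,12,13,14,15,24,25,26,27,28,29,30,31): 1⊕1⊕1⊕1⊕1⊕0⊕1⊕0⊕1⊕1⊕1⊕1⊕1⊕0⊕1⊕1 = 1
s16 (pos 16,17,18,19,20,21,22,23,24,25,26,27,28,29,30,31): 1⊕1⊕0⊕0⊕1⊕0⊕1⊕0⊕1⊕1⊕1⊕1⊕1⊕0⊕1⊕1 = 1
Syndrome s16…s1 = 11111 → error at position 31.
Flip position 31: 1011100111110101100101011111011 → 1011100111110101100101011111010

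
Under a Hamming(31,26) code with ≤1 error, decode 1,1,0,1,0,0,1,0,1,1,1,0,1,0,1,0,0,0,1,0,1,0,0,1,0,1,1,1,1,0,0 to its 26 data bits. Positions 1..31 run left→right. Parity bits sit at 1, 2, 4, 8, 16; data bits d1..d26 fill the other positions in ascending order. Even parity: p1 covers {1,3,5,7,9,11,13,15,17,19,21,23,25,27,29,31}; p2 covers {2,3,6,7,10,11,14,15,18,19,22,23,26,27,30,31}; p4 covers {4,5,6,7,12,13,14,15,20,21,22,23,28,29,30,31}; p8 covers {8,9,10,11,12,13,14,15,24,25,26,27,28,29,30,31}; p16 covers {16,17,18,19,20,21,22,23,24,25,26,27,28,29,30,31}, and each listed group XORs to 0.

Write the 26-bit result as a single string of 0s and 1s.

00011110101001110010111100

s1 (pos 1,3,5,7,9,11,13,15,17,19,21,23,25,27,29,31): 1⊕0⊕0⊕1⊕1⊕1⊕1⊕1⊕0⊕1⊕1⊕0⊕0⊕1⊕1⊕0 = 0
s2 (pos 2,3,6,7,10,11,14,15,18,19,22,23,26,27,30,31): 1⊕0⊕0⊕1⊕1⊕1⊕0⊕1⊕0⊕1⊕0⊕0⊕1⊕1⊕0⊕0 = 0
s4 (pos 4,5,6,7,12,13,14,15,20,21,22,23,28,29,30,31): 1⊕0⊕0⊕1⊕0⊕1⊕0⊕1⊕0⊕1⊕0⊕0⊕1⊕1⊕0⊕0 = 1
s8 (pos 8,9,10,11,12,13,14,15,24,25,26,27,28,29,30,31): 0⊕1⊕1⊕1⊕0⊕1⊕0⊕1⊕1⊕0⊕1⊕1⊕1⊕1⊕0⊕0 = 0
s16 (pos 16,17,18,19,20,21,22,23,24,25,26,27,28,29,30,31): 0⊕0⊕0⊕1⊕0⊕1⊕0⊕0⊕1⊕0⊕1⊕1⊕1⊕1⊕0⊕0 = 1
Syndrome s16…s1 = 10100 → error at position 20.
Flip position 20: 1101001011101010001010010111100 → 1101001011101010001110010111100
Read data bits from positions 3,5,6,7,9,10,11,12,13,14,15,17,18,19,20,21,22,23,24,25,26,27,28,29,30,31: 00011110101001110010111100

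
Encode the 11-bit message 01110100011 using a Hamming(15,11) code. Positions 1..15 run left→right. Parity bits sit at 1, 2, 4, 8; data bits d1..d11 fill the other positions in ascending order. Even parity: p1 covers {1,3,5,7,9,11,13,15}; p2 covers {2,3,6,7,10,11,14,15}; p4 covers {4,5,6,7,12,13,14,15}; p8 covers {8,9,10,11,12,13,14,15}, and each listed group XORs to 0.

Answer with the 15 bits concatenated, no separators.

Place data at non-parity positions: p1 p2 0 p4 1 1 1 p8 0 1 0 0 0 1 1
p1 (pos 1,3,5,7,9,11,13,15): XOR of data positions = 0⊕1⊕1⊕0⊕0⊕0⊕1 = 1
p2 (pos 2,3,6,7,10,11,14,15): XOR of data positions = 0⊕1⊕1⊕1⊕0⊕1⊕1 = 1
p4 (pos 4,5,6,7,12,13,14,15): XOR of data positions = 1⊕1⊕1⊕0⊕0⊕1⊕1 = 1
p8 (pos 8,9,10,11,12,13,14,15): XOR of data positions = 0⊕1⊕0⊕0⊕0⊕1⊕1 = 1
Codeword: 110111110100011

110111110100011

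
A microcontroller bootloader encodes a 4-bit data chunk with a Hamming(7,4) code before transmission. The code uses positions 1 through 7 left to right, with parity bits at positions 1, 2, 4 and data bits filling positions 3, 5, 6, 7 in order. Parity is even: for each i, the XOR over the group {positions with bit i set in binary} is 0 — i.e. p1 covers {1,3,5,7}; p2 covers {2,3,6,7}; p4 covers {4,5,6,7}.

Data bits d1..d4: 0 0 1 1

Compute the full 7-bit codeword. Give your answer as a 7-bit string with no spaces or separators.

1000011

Place data at non-parity positions: p1 p2 0 p4 0 1 1
p1 (pos 1,3,5,7): XOR of data positions = 0⊕0⊕1 = 1
p2 (pos 2,3,6,7): XOR of data positions = 0⊕1⊕1 = 0
p4 (pos 4,5,6,7): XOR of data positions = 0⊕1⊕1 = 0
Codeword: 1000011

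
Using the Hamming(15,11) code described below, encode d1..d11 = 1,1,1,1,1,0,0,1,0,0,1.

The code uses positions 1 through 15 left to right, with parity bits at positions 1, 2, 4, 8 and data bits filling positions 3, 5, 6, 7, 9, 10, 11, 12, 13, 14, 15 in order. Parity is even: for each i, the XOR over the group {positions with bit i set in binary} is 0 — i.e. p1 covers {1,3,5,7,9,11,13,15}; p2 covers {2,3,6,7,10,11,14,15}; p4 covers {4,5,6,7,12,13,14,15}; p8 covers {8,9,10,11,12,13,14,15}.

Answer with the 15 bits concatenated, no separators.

Place data at non-parity positions: p1 p2 1 p4 1 1 1 p8 1 0 0 1 0 0 1
p1 (pos 1,3,5,7,9,11,13,15): XOR of data positions = 1⊕1⊕1⊕1⊕0⊕0⊕1 = 1
p2 (pos 2,3,6,7,10,11,14,15): XOR of data positions = 1⊕1⊕1⊕0⊕0⊕0⊕1 = 0
p4 (pos 4,5,6,7,12,13,14,15): XOR of data positions = 1⊕1⊕1⊕1⊕0⊕0⊕1 = 1
p8 (pos 8,9,10,11,12,13,14,15): XOR of data positions = 1⊕0⊕0⊕1⊕0⊕0⊕1 = 1
Codeword: 101111111001001

101111111001001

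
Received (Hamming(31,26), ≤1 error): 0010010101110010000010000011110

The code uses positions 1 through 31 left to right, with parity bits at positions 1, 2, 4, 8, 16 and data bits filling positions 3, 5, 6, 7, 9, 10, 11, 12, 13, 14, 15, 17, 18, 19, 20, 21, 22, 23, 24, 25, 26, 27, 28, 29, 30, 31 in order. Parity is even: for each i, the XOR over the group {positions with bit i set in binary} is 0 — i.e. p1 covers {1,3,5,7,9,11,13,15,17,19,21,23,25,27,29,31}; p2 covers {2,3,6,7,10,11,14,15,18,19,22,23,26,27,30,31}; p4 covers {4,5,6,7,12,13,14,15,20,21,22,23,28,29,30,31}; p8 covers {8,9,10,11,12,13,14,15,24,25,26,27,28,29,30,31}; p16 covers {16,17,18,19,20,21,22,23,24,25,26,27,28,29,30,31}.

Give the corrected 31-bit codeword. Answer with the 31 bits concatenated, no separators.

s1 (pos 1,3,5,7,9,11,13,15,17,19,21,23,25,27,29,31): 0⊕1⊕0⊕0⊕0⊕1⊕0⊕1⊕0⊕0⊕1⊕0⊕0⊕1⊕1⊕0 = 0
s2 (pos 2,3,6,7,10,11,14,15,18,19,22,23,26,27,30,31): 0⊕1⊕1⊕0⊕1⊕1⊕0⊕1⊕0⊕0⊕0⊕0⊕0⊕1⊕1⊕0 = 1
s4 (pos 4,5,6,7,12,13,14,15,20,21,22,23,28,29,30,31): 0⊕0⊕1⊕0⊕1⊕0⊕0⊕1⊕0⊕1⊕0⊕0⊕1⊕1⊕1⊕0 = 1
s8 (pos 8,9,10,11,12,13,14,15,24,25,26,27,28,29,30,31): 1⊕0⊕1⊕1⊕1⊕0⊕0⊕1⊕0⊕0⊕0⊕1⊕1⊕1⊕1⊕0 = 1
s16 (pos 16,17,18,19,20,21,22,23,24,25,26,27,28,29,30,31): 0⊕0⊕0⊕0⊕0⊕1⊕0⊕0⊕0⊕0⊕0⊕1⊕1⊕1⊕1⊕0 = 1
Syndrome s16…s1 = 11110 → error at position 30.
Flip position 30: 0010010101110010000010000011110 → 0010010101110010000010000011100

0010010101110010000010000011100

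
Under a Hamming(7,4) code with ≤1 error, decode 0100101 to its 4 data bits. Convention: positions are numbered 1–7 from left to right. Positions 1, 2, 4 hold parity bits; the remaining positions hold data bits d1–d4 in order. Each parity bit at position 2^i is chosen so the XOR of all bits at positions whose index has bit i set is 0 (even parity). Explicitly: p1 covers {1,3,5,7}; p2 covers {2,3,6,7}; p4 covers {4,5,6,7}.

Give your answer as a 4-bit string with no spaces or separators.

0101

s1 (pos 1,3,5,7): 0⊕0⊕1⊕1 = 0
s2 (pos 2,3,6,7): 1⊕0⊕0⊕1 = 0
s4 (pos 4,5,6,7): 0⊕1⊕0⊕1 = 0
Syndrome s4…s1 = 000 → no error.
Read data bits from positions 3,5,6,7: 0101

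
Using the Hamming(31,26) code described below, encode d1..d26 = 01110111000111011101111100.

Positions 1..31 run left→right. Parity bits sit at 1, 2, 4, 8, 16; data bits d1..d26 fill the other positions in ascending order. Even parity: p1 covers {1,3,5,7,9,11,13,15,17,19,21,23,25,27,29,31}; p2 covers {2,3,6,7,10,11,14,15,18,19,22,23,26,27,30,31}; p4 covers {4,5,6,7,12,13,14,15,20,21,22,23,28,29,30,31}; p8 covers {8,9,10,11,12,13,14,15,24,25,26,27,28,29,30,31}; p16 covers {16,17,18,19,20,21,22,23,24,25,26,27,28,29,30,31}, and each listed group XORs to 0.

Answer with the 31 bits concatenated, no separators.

0001111001110001111011101111100

Place data at non-parity positions: p1 p2 0 p4 1 1 1 p8 0 1 1 1 0 0 0 p16 1 1 1 0 1 1 1 0 1 1 1 1 1 0 0
p1 (pos 1,3,5,7,9,11,13,15,17,19,21,23,25,27,29,31): XOR of data positions = 0⊕1⊕1⊕0⊕1⊕0⊕0⊕1⊕1⊕1⊕1⊕1⊕1⊕1⊕0 = 0
p2 (pos 2,3,6,7,10,11,14,15,18,19,22,23,26,27,30,31): XOR of data positions = 0⊕1⊕1⊕1⊕1⊕0⊕0⊕1⊕1⊕1⊕1⊕1⊕1⊕0⊕0 = 0
p4 (pos 4,5,6,7,12,13,14,15,20,21,22,23,28,29,30,31): XOR of data positions = 1⊕1⊕1⊕1⊕0⊕0⊕0⊕0⊕1⊕1⊕1⊕1⊕1⊕0⊕0 = 1
p8 (pos 8,9,10,11,12,13,14,15,24,25,26,27,28,29,30,31): XOR of data positions = 0⊕1⊕1⊕1⊕0⊕0⊕0⊕0⊕1⊕1⊕1⊕1⊕1⊕0⊕0 = 0
p16 (pos 16,17,18,19,20,21,22,23,24,25,26,27,28,29,30,31): XOR of data positions = 1⊕1⊕1⊕0⊕1⊕1⊕1⊕0⊕1⊕1⊕1⊕1⊕1⊕0⊕0 = 1
Codeword: 0001111001110001111011101111100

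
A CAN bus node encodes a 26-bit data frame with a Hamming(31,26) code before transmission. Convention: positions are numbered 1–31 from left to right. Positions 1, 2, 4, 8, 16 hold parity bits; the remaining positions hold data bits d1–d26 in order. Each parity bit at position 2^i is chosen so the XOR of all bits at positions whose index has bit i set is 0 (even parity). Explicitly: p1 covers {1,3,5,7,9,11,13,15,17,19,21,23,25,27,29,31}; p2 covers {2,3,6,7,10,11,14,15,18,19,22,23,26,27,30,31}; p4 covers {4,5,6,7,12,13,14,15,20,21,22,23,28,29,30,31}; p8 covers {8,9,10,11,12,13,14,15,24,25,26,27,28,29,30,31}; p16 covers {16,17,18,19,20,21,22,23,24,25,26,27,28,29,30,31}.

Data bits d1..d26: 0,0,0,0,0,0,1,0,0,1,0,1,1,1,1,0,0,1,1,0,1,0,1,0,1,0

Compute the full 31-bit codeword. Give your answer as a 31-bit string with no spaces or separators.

0101000000100101111100110101010

Place data at non-parity positions: p1 p2 0 p4 0 0 0 p8 0 0 1 0 0 1 0 p16 1 1 1 1 0 0 1 1 0 1 0 1 0 1 0
p1 (pos 1,3,5,7,9,11,13,15,17,19,21,23,25,27,29,31): XOR of data positions = 0⊕0⊕0⊕0⊕1⊕0⊕0⊕1⊕1⊕0⊕1⊕0⊕0⊕0⊕0 = 0
p2 (pos 2,3,6,7,10,11,14,15,18,19,22,23,26,27,30,31): XOR of data positions = 0⊕0⊕0⊕0⊕1⊕1⊕0⊕1⊕1⊕0⊕1⊕1⊕0⊕1⊕0 = 1
p4 (pos 4,5,6,7,12,13,14,15,20,21,22,23,28,29,30,31): XOR of data positions = 0⊕0⊕0⊕0⊕0⊕1⊕0⊕1⊕0⊕0⊕1⊕1⊕0⊕1⊕0 = 1
p8 (pos 8,9,10,11,12,13,14,15,24,25,26,27,28,29,30,31): XOR of data positions = 0⊕0⊕1⊕0⊕0⊕1⊕0⊕1⊕0⊕1⊕0⊕1⊕0⊕1⊕0 = 0
p16 (pos 16,17,18,19,20,21,22,23,24,25,26,27,28,29,30,31): XOR of data positions = 1⊕1⊕1⊕1⊕0⊕0⊕1⊕1⊕0⊕1⊕0⊕1⊕0⊕1⊕0 = 1
Codeword: 0101000000100101111100110101010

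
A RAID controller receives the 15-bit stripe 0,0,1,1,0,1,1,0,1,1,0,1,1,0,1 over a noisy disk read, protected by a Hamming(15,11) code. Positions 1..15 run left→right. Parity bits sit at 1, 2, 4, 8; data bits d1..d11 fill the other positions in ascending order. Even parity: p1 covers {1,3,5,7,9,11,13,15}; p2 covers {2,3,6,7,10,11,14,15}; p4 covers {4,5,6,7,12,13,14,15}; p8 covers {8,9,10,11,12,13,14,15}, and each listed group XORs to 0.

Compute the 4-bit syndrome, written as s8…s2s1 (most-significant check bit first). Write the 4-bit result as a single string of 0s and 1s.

1011

s1 (pos 1,3,5,7,9,11,13,15): 0⊕1⊕0⊕1⊕1⊕0⊕1⊕1 = 1
s2 (pos 2,3,6,7,10,11,14,15): 0⊕1⊕1⊕1⊕1⊕0⊕0⊕1 = 1
s4 (pos 4,5,6,7,12,13,14,15): 1⊕0⊕1⊕1⊕1⊕1⊕0⊕1 = 0
s8 (pos 8,9,10,11,12,13,14,15): 0⊕1⊕1⊕0⊕1⊕1⊕0⊕1 = 1
Syndrome s8…s1 = 1011 → error at position 11.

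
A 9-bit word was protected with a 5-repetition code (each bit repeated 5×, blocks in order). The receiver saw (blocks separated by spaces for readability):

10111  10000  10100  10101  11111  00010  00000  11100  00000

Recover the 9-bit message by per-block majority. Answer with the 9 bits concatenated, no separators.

100110010

Block 1 (10111): 4 ones → 1
Block 2 (10000): 1 one → 0
Block 3 (10100): 2 ones → 0
Block 4 (10101): 3 ones → 1
Block 5 (11111): 5 ones → 1
Block 6 (00010): 1 one → 0
Block 7 (00000): 0 ones → 0
Block 8 (11100): 3 ones → 1
Block 9 (00000): 0 ones → 0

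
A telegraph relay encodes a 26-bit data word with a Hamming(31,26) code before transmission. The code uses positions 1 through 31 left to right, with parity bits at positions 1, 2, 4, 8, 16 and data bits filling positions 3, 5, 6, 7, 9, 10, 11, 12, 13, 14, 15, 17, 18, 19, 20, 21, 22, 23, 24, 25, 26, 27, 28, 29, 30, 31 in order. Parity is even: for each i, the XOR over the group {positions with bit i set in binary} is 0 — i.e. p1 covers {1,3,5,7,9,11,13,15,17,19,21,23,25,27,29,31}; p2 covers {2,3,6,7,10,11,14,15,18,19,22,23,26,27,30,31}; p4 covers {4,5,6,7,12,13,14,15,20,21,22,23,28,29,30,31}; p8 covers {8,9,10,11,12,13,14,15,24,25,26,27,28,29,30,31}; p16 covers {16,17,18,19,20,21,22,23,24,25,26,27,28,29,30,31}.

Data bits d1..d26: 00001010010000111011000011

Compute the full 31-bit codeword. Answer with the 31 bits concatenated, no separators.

1100000110100101000111011000011

Place data at non-parity positions: p1 p2 0 p4 0 0 0 p8 1 0 1 0 0 1 0 p16 0 0 0 1 1 1 0 1 1 0 0 0 0 1 1
p1 (pos 1,3,5,7,9,11,13,15,17,19,21,23,25,27,29,31): XOR of data positions = 0⊕0⊕0⊕1⊕1⊕0⊕0⊕0⊕0⊕1⊕0⊕1⊕0⊕0⊕1 = 1
p2 (pos 2,3,6,7,10,11,14,15,18,19,22,23,26,27,30,31): XOR of data positions = 0⊕0⊕0⊕0⊕1⊕1⊕0⊕0⊕0⊕1⊕0⊕0⊕0⊕1⊕1 = 1
p4 (pos 4,5,6,7,12,13,14,15,20,21,22,23,28,29,30,31): XOR of data positions = 0⊕0⊕0⊕0⊕0⊕1⊕0⊕1⊕1⊕1⊕0⊕0⊕0⊕1⊕1 = 0
p8 (pos 8,9,10,11,12,13,14,15,24,25,26,27,28,29,30,31): XOR of data positions = 1⊕0⊕1⊕0⊕0⊕1⊕0⊕1⊕1⊕0⊕0⊕0⊕0⊕1⊕1 = 1
p16 (pos 16,17,18,19,20,21,22,23,24,25,26,27,28,29,30,31): XOR of data positions = 0⊕0⊕0⊕1⊕1⊕1⊕0⊕1⊕1⊕0⊕0⊕0⊕0⊕1⊕1 = 1
Codeword: 1100000110100101000111011000011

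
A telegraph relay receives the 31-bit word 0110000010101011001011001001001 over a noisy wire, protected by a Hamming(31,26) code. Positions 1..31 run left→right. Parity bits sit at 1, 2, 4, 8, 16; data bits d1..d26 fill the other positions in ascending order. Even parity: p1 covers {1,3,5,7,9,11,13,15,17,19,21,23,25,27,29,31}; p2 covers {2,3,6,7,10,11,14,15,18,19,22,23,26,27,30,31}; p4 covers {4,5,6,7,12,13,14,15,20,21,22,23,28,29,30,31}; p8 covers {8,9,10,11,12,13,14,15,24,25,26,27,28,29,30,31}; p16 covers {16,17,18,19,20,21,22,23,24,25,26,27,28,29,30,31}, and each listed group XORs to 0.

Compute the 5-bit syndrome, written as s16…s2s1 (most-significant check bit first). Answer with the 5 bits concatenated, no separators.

s1 (pos 1,3,5,7,9,11,13,15,17,19,21,23,25,27,29,31): 0⊕1⊕0⊕0⊕1⊕1⊕1⊕1⊕0⊕1⊕1⊕0⊕1⊕0⊕0⊕1 = 1
s2 (pos 2,3,6,7,10,11,14,15,18,19,22,23,26,27,30,31): 1⊕1⊕0⊕0⊕0⊕1⊕0⊕1⊕0⊕1⊕1⊕0⊕0⊕0⊕0⊕1 = 1
s4 (pos 4,5,6,7,12,13,14,15,20,21,22,23,28,29,30,31): 0⊕0⊕0⊕0⊕0⊕1⊕0⊕1⊕0⊕1⊕1⊕0⊕1⊕0⊕0⊕1 = 0
s8 (pos 8,9,10,11,12,13,14,15,24,25,26,27,28,29,30,31): 0⊕1⊕0⊕1⊕0⊕1⊕0⊕1⊕0⊕1⊕0⊕0⊕1⊕0⊕0⊕1 = 1
s16 (pos 16,17,18,19,20,21,22,23,24,25,26,27,28,29,30,31): 1⊕0⊕0⊕1⊕0⊕1⊕1⊕0⊕0⊕1⊕0⊕0⊕1⊕0⊕0⊕1 = 1
Syndrome s16…s1 = 11011 → error at position 27.

11011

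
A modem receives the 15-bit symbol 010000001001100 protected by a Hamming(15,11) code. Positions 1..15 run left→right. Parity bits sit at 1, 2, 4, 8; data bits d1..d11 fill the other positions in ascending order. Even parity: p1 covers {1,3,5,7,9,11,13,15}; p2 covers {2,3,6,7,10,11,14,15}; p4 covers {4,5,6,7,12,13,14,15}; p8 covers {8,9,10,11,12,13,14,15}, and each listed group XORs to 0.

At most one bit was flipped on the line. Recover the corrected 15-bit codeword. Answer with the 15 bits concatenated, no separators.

s1 (pos 1,3,5,7,9,11,13,15): 0⊕0⊕0⊕0⊕1⊕0⊕1⊕0 = 0
s2 (pos 2,3,6,7,10,11,14,15): 1⊕0⊕0⊕0⊕0⊕0⊕0⊕0 = 1
s4 (pos 4,5,6,7,12,13,14,15): 0⊕0⊕0⊕0⊕1⊕1⊕0⊕0 = 0
s8 (pos 8,9,10,11,12,13,14,15): 0⊕1⊕0⊕0⊕1⊕1⊕0⊕0 = 1
Syndrome s8…s1 = 1010 → error at position 10.
Flip position 10: 010000001001100 → 010000001101100

010000001101100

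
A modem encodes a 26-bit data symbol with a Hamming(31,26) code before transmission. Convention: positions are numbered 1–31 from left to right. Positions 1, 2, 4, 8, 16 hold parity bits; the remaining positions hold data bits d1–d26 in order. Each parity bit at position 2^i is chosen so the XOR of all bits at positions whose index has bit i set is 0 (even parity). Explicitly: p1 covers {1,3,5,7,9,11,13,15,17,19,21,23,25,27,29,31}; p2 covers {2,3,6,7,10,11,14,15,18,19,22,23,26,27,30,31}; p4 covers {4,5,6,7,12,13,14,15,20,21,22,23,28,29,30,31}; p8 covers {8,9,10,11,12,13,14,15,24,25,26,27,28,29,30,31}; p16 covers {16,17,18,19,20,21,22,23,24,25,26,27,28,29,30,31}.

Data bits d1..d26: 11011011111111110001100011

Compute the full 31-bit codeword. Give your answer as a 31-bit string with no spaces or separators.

Place data at non-parity positions: p1 p2 1 p4 1 0 1 p8 1 0 1 1 1 1 1 p16 1 1 1 1 1 0 0 0 1 1 0 0 0 1 1
p1 (pos 1,3,5,7,9,11,13,15,17,19,21,23,25,27,29,31): XOR of data positions = 1⊕1⊕1⊕1⊕1⊕1⊕1⊕1⊕1⊕1⊕0⊕1⊕0⊕0⊕1 = 0
p2 (pos 2,3,6,7,10,11,14,15,18,19,22,23,26,27,30,31): XOR of data positions = 1⊕0⊕1⊕0⊕1⊕1⊕1⊕1⊕1⊕0⊕0⊕1⊕0⊕1⊕1 = 0
p4 (pos 4,5,6,7,12,13,14,15,20,21,22,23,28,29,30,31): XOR of data positions = 1⊕0⊕1⊕1⊕1⊕1⊕1⊕1⊕1⊕0⊕0⊕0⊕0⊕1⊕1 = 0
p8 (pos 8,9,10,11,12,13,14,15,24,25,26,27,28,29,30,31): XOR of data positions = 1⊕0⊕1⊕1⊕1⊕1⊕1⊕0⊕1⊕1⊕0⊕0⊕0⊕1⊕1 = 0
p16 (pos 16,17,18,19,20,21,22,23,24,25,26,27,28,29,30,31): XOR of data positions = 1⊕1⊕1⊕1⊕1⊕0⊕0⊕0⊕1⊕1⊕0⊕0⊕0⊕1⊕1 = 1
Codeword: 0010101010111111111110001100011

0010101010111111111110001100011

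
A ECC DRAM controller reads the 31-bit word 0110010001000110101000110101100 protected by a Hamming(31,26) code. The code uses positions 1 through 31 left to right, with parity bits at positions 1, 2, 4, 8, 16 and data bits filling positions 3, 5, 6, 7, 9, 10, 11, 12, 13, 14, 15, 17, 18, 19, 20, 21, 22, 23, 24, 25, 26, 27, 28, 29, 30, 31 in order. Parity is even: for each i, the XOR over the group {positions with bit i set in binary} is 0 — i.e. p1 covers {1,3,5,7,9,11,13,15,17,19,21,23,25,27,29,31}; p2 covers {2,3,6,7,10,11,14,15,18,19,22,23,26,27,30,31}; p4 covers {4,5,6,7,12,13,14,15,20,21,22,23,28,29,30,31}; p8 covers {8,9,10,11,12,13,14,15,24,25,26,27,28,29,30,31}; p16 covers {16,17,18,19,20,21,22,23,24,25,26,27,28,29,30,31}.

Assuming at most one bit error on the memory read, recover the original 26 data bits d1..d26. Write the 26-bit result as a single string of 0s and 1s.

s1 (pos 1,3,5,7,9,11,13,15,17,19,21,23,25,27,29,31): 0⊕1⊕0⊕0⊕0⊕0⊕0⊕1⊕1⊕1⊕0⊕1⊕0⊕0⊕1⊕0 = 0
s2 (pos 2,3,6,7,10,11,14,15,18,19,22,23,26,27,30,31): 1⊕1⊕1⊕0⊕1⊕0⊕1⊕1⊕0⊕1⊕0⊕1⊕1⊕0⊕0⊕0 = 1
s4 (pos 4,5,6,7,12,13,14,15,20,21,22,23,28,29,30,31): 0⊕0⊕1⊕0⊕0⊕0⊕1⊕1⊕0⊕0⊕0⊕1⊕1⊕1⊕0⊕0 = 0
s8 (pos 8,9,10,11,12,13,14,15,24,25,26,27,28,29,30,31): 0⊕0⊕1⊕0⊕0⊕0⊕1⊕1⊕1⊕0⊕1⊕0⊕1⊕1⊕0⊕0 = 1
s16 (pos 16,17,18,19,20,21,22,23,24,25,26,27,28,29,30,31): 0⊕1⊕0⊕1⊕0⊕0⊕0⊕1⊕1⊕0⊕1⊕0⊕1⊕1⊕0⊕0 = 1
Syndrome s16…s1 = 11010 → error at position 26.
Flip position 26: 0110010001000110101000110101100 → 0110010001000110101000110001100
Read data bits from positions 3,5,6,7,9,10,11,12,13,14,15,17,18,19,20,21,22,23,24,25,26,27,28,29,30,31: 10100100011101000110001100

10100100011101000110001100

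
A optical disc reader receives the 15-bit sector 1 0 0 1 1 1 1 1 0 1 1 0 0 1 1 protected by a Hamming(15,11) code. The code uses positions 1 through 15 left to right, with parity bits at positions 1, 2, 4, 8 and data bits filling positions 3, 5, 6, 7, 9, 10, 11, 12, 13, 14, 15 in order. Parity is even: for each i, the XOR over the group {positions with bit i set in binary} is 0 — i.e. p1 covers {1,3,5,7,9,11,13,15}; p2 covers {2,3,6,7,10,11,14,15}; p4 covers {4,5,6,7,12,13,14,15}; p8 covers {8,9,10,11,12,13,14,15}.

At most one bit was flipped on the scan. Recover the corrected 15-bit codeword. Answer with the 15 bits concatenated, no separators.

s1 (pos 1,3,5,7,9,11,13,15): 1⊕0⊕1⊕1⊕0⊕1⊕0⊕1 = 1
s2 (pos 2,3,6,7,10,11,14,15): 0⊕0⊕1⊕1⊕1⊕1⊕1⊕1 = 0
s4 (pos 4,5,6,7,12,13,14,15): 1⊕1⊕1⊕1⊕0⊕0⊕1⊕1 = 0
s8 (pos 8,9,10,11,12,13,14,15): 1⊕0⊕1⊕1⊕0⊕0⊕1⊕1 = 1
Syndrome s8…s1 = 1001 → error at position 9.
Flip position 9: 100111110110011 → 100111111110011

100111111110011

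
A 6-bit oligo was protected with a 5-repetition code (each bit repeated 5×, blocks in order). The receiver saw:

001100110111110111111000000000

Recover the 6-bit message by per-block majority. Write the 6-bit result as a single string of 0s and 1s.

Block 1 (00110): 2 ones → 0
Block 2 (01101): 3 ones → 1
Block 3 (11110): 4 ones → 1
Block 4 (11111): 5 ones → 1
Block 5 (10000): 1 one → 0
Block 6 (00000): 0 ones → 0

011100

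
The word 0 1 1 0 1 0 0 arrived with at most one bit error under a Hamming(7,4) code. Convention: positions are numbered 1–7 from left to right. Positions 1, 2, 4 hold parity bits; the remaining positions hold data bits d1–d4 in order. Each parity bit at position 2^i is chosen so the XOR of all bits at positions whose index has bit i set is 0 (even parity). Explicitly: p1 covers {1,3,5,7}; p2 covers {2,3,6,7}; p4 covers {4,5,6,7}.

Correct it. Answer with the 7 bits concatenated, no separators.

0111100

s1 (pos 1,3,5,7): 0⊕1⊕1⊕0 = 0
s2 (pos 2,3,6,7): 1⊕1⊕0⊕0 = 0
s4 (pos 4,5,6,7): 0⊕1⊕0⊕0 = 1
Syndrome s4…s1 = 100 → error at position 4.
Flip position 4: 0110100 → 0111100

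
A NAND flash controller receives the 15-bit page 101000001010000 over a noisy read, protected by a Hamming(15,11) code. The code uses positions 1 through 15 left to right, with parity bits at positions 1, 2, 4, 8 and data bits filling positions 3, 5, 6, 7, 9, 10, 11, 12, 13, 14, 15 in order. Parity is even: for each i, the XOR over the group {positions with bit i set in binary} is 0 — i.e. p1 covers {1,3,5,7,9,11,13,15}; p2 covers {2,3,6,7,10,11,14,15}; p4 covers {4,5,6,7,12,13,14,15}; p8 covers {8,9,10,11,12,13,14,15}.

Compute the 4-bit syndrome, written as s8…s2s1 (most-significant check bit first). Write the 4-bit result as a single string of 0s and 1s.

0000

s1 (pos 1,3,5,7,9,11,13,15): 1⊕1⊕0⊕0⊕1⊕1⊕0⊕0 = 0
s2 (pos 2,3,6,7,10,11,14,15): 0⊕1⊕0⊕0⊕0⊕1⊕0⊕0 = 0
s4 (pos 4,5,6,7,12,13,14,15): 0⊕0⊕0⊕0⊕0⊕0⊕0⊕0 = 0
s8 (pos 8,9,10,11,12,13,14,15): 0⊕1⊕0⊕1⊕0⊕0⊕0⊕0 = 0
Syndrome s8…s1 = 0000 → no error.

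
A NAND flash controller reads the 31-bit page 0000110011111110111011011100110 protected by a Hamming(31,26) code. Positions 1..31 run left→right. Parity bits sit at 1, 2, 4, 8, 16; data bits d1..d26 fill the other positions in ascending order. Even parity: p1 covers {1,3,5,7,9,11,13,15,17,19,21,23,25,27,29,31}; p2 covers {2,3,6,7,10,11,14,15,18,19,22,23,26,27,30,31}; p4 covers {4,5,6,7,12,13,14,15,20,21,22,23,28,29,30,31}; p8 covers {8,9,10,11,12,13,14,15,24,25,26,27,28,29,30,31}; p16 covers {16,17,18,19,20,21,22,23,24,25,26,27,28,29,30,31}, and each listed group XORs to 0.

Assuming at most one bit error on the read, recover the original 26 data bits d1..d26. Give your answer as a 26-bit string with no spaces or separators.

01101111111111011011100110

s1 (pos 1,3,5,7,9,11,13,15,17,19,21,23,25,27,29,31): 0⊕0⊕1⊕0⊕1⊕1⊕1⊕1⊕1⊕1⊕1⊕0⊕1⊕0⊕1⊕0 = 0
s2 (pos 2,3,6,7,10,11,14,15,18,19,22,23,26,27,30,31): 0⊕0⊕1⊕0⊕1⊕1⊕1⊕1⊕1⊕1⊕1⊕0⊕1⊕0⊕1⊕0 = 0
s4 (pos 4,5,6,7,12,13,14,15,20,21,22,23,28,29,30,31): 0⊕1⊕1⊕0⊕1⊕1⊕1⊕1⊕0⊕1⊕1⊕0⊕0⊕1⊕1⊕0 = 0
s8 (pos 8,9,10,11,12,13,14,15,24,25,26,27,28,29,30,31): 0⊕1⊕1⊕1⊕1⊕1⊕1⊕1⊕1⊕1⊕1⊕0⊕0⊕1⊕1⊕0 = 0
s16 (pos 16,17,18,19,20,21,22,23,24,25,26,27,28,29,30,31): 0⊕1⊕1⊕1⊕0⊕1⊕1⊕0⊕1⊕1⊕1⊕0⊕0⊕1⊕1⊕0 = 0
Syndrome s16…s1 = 00000 → no error.
Read data bits from positions 3,5,6,7,9,10,11,12,13,14,15,17,18,19,20,21,22,23,24,25,26,27,28,29,30,31: 01101111111111011011100110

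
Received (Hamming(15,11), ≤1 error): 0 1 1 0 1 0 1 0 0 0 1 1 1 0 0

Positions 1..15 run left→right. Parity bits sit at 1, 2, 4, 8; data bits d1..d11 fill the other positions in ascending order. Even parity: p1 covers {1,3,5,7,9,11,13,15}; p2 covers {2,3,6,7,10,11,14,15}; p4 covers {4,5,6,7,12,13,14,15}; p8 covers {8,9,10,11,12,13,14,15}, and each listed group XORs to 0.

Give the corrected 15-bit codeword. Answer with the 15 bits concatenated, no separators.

s1 (pos 1,3,5,7,9,11,13,15): 0⊕1⊕1⊕1⊕0⊕1⊕1⊕0 = 1
s2 (pos 2,3,6,7,10,11,14,15): 1⊕1⊕0⊕1⊕0⊕1⊕0⊕0 = 0
s4 (pos 4,5,6,7,12,13,14,15): 0⊕1⊕0⊕1⊕1⊕1⊕0⊕0 = 0
s8 (pos 8,9,10,11,12,13,14,15): 0⊕0⊕0⊕1⊕1⊕1⊕0⊕0 = 1
Syndrome s8…s1 = 1001 → error at position 9.
Flip position 9: 011010100011100 → 011010101011100

011010101011100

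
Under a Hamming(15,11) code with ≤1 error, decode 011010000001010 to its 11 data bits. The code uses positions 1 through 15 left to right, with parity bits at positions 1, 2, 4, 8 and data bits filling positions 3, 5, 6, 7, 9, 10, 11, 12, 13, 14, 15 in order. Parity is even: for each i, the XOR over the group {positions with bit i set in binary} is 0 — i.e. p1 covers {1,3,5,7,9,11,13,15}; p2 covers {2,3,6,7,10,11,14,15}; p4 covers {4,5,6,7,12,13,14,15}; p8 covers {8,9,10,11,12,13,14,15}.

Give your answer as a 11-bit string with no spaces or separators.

11100001010

s1 (pos 1,3,5,7,9,11,13,15): 0⊕1⊕1⊕0⊕0⊕0⊕0⊕0 = 0
s2 (pos 2,3,6,7,10,11,14,15): 1⊕1⊕0⊕0⊕0⊕0⊕1⊕0 = 1
s4 (pos 4,5,6,7,12,13,14,15): 0⊕1⊕0⊕0⊕1⊕0⊕1⊕0 = 1
s8 (pos 8,9,10,11,12,13,14,15): 0⊕0⊕0⊕0⊕1⊕0⊕1⊕0 = 0
Syndrome s8…s1 = 0110 → error at position 6.
Flip position 6: 011010000001010 → 011011000001010
Read data bits from positions 3,5,6,7,9,10,11,12,13,14,15: 11100001010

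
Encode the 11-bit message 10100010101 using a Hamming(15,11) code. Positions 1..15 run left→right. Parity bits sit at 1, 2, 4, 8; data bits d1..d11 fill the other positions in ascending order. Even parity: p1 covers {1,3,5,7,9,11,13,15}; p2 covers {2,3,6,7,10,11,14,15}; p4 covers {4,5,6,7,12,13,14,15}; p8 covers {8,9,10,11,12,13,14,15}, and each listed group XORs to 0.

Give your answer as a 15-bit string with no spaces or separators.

001101010010101

Place data at non-parity positions: p1 p2 1 p4 0 1 0 p8 0 0 1 0 1 0 1
p1 (pos 1,3,5,7,9,11,13,15): XOR of data positions = 1⊕0⊕0⊕0⊕1⊕1⊕1 = 0
p2 (pos 2,3,6,7,10,11,14,15): XOR of data positions = 1⊕1⊕0⊕0⊕1⊕0⊕1 = 0
p4 (pos 4,5,6,7,12,13,14,15): XOR of data positions = 0⊕1⊕0⊕0⊕1⊕0⊕1 = 1
p8 (pos 8,9,10,11,12,13,14,15): XOR of data positions = 0⊕0⊕1⊕0⊕1⊕0⊕1 = 1
Codeword: 001101010010101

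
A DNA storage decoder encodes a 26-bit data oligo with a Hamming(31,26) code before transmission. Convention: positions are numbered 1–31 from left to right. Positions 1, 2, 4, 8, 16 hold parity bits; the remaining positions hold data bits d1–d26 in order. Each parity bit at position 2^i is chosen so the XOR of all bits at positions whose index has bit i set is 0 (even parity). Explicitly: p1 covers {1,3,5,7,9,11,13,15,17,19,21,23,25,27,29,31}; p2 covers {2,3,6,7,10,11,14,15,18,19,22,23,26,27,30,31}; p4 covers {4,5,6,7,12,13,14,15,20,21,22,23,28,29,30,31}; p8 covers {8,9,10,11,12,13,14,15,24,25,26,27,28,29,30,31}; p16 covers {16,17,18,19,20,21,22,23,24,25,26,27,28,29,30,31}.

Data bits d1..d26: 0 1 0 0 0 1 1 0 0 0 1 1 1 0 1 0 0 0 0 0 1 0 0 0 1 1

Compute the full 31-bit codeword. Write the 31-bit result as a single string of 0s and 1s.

1101100001100010110100000100011

Place data at non-parity positions: p1 p2 0 p4 1 0 0 p8 0 1 1 0 0 0 1 p16 1 1 0 1 0 0 0 0 0 1 0 0 0 1 1
p1 (pos 1,3,5,7,9,11,13,15,17,19,21,23,25,27,29,31): XOR of data positions = 0⊕1⊕0⊕0⊕1⊕0⊕1⊕1⊕0⊕0⊕0⊕0⊕0⊕0⊕1 = 1
p2 (pos 2,3,6,7,10,11,14,15,18,19,22,23,26,27,30,31): XOR of data positions = 0⊕0⊕0⊕1⊕1⊕0⊕1⊕1⊕0⊕0⊕0⊕1⊕0⊕1⊕1 = 1
p4 (pos 4,5,6,7,12,13,14,15,20,21,22,23,28,29,30,31): XOR of data positions = 1⊕0⊕0⊕0⊕0⊕0⊕1⊕1⊕0⊕0⊕0⊕0⊕0⊕1⊕1 = 1
p8 (pos 8,9,10,11,12,13,14,15,24,25,26,27,28,29,30,31): XOR of data positions = 0⊕1⊕1⊕0⊕0⊕0⊕1⊕0⊕0⊕1⊕0⊕0⊕0⊕1⊕1 = 0
p16 (pos 16,17,18,19,20,21,22,23,24,25,26,27,28,29,30,31): XOR of data positions = 1⊕1⊕0⊕1⊕0⊕0⊕0⊕0⊕0⊕1⊕0⊕0⊕0⊕1⊕1 = 0
Codeword: 1101100001100010110100000100011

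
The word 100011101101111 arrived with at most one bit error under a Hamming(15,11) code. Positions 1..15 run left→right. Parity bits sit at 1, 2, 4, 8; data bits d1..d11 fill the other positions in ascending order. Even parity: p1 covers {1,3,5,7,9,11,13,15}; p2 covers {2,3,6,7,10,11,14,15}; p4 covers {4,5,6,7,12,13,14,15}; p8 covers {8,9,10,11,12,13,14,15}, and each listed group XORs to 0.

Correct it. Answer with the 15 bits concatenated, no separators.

100010101101111

s1 (pos 1,3,5,7,9,11,13,15): 1⊕0⊕1⊕1⊕1⊕0⊕1⊕1 = 0
s2 (pos 2,3,6,7,10,11,14,15): 0⊕0⊕1⊕1⊕1⊕0⊕1⊕1 = 1
s4 (pos 4,5,6,7,12,13,14,15): 0⊕1⊕1⊕1⊕1⊕1⊕1⊕1 = 1
s8 (pos 8,9,10,11,12,13,14,15): 0⊕1⊕1⊕0⊕1⊕1⊕1⊕1 = 0
Syndrome s8…s1 = 0110 → error at position 6.
Flip position 6: 100011101101111 → 100010101101111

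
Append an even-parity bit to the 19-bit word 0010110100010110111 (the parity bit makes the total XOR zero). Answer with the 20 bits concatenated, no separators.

XOR of the 19 data bits: 0⊕0⊕1⊕0⊕1⊕1⊕0⊕1⊕0⊕0⊕0⊕1⊕0⊕1⊕1⊕0⊕1⊕1⊕1 = 0
Parity bit = 0 (so all 20 bits XOR to 0).

00101101000101101110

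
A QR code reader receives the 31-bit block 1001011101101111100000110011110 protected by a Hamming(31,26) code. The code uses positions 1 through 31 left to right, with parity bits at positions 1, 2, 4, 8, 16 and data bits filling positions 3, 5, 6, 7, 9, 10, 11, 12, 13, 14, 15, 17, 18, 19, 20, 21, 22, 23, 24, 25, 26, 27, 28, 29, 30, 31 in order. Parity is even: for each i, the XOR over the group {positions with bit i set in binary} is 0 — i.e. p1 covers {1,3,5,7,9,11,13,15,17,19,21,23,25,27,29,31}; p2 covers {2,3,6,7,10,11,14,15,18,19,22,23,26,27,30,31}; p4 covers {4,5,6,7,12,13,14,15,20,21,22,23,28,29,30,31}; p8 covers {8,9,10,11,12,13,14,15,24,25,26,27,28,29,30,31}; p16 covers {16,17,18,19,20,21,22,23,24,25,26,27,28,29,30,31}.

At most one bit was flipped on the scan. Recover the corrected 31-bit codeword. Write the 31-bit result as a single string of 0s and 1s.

s1 (pos 1,3,5,7,9,11,13,15,17,19,21,23,25,27,29,31): 1⊕0⊕0⊕1⊕0⊕1⊕1⊕1⊕1⊕0⊕0⊕1⊕0⊕1⊕1⊕0 = 1
s2 (pos 2,3,6,7,10,11,14,15,18,19,22,23,26,27,30,31): 0⊕0⊕1⊕1⊕1⊕1⊕1⊕1⊕0⊕0⊕0⊕1⊕0⊕1⊕1⊕0 = 1
s4 (pos 4,5,6,7,12,13,14,15,20,21,22,23,28,29,30,31): 1⊕0⊕1⊕1⊕0⊕1⊕1⊕1⊕0⊕0⊕0⊕1⊕1⊕1⊕1⊕0 = 0
s8 (pos 8,9,10,11,12,13,14,15,24,25,26,27,28,29,30,31): 1⊕0⊕1⊕1⊕0⊕1⊕1⊕1⊕1⊕0⊕0⊕1⊕1⊕1⊕1⊕0 = 1
s16 (pos 16,17,18,19,20,21,22,23,24,25,26,27,28,29,30,31): 1⊕1⊕0⊕0⊕0⊕0⊕0⊕1⊕1⊕0⊕0⊕1⊕1⊕1⊕1⊕0 = 0
Syndrome s16…s1 = 01011 → error at position 11.
Flip position 11: 1001011101101111100000110011110 → 1001011101001111100000110011110

1001011101001111100000110011110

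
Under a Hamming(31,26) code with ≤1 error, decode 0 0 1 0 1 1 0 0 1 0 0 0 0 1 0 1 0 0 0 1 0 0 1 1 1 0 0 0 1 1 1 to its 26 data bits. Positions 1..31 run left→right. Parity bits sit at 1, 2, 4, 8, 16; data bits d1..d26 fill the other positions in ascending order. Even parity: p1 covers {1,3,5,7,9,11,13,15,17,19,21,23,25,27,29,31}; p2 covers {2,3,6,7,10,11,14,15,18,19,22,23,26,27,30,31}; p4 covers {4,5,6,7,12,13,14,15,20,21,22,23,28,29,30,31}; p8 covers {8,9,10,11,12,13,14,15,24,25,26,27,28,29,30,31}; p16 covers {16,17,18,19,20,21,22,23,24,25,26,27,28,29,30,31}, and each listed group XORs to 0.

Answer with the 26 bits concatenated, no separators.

s1 (pos 1,3,5,7,9,11,13,15,17,19,21,23,25,27,29,31): 0⊕1⊕1⊕0⊕1⊕0⊕0⊕0⊕0⊕0⊕0⊕1⊕1⊕0⊕1⊕1 = 1
s2 (pos 2,3,6,7,10,11,14,15,18,19,22,23,26,27,30,31): 0⊕1⊕1⊕0⊕0⊕0⊕1⊕0⊕0⊕0⊕0⊕1⊕0⊕0⊕1⊕1 = 0
s4 (pos 4,5,6,7,12,13,14,15,20,21,22,23,28,29,30,31): 0⊕1⊕1⊕0⊕0⊕0⊕1⊕0⊕1⊕0⊕0⊕1⊕0⊕1⊕1⊕1 = 0
s8 (pos 8,9,10,11,12,13,14,15,24,25,26,27,28,29,30,31): 0⊕1⊕0⊕0⊕0⊕0⊕1⊕0⊕1⊕1⊕0⊕0⊕0⊕1⊕1⊕1 = 1
s16 (pos 16,17,18,19,20,21,22,23,24,25,26,27,28,29,30,31): 1⊕0⊕0⊕0⊕1⊕0⊕0⊕1⊕1⊕1⊕0⊕0⊕0⊕1⊕1⊕1 = 0
Syndrome s16…s1 = 01001 → error at position 9.
Flip position 9: 0010110010000101000100111000111 → 0010110000000101000100111000111
Read data bits from positions 3,5,6,7,9,10,11,12,13,14,15,17,18,19,20,21,22,23,24,25,26,27,28,29,30,31: 11100000010000100111000111

11100000010000100111000111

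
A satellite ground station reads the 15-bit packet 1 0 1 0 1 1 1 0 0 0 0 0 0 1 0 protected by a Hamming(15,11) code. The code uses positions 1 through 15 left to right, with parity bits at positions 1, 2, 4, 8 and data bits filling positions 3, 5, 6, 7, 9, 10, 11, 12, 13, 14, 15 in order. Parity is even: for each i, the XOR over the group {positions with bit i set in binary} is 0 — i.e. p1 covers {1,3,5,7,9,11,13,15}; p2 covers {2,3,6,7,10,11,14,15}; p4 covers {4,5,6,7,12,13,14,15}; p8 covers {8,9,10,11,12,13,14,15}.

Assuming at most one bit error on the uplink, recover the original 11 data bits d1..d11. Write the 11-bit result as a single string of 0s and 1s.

11110000010

s1 (pos 1,3,5,7,9,11,13,15): 1⊕1⊕1⊕1⊕0⊕0⊕0⊕0 = 0
s2 (pos 2,3,6,7,10,11,14,15): 0⊕1⊕1⊕1⊕0⊕0⊕1⊕0 = 0
s4 (pos 4,5,6,7,12,13,14,15): 0⊕1⊕1⊕1⊕0⊕0⊕1⊕0 = 0
s8 (pos 8,9,10,11,12,13,14,15): 0⊕0⊕0⊕0⊕0⊕0⊕1⊕0 = 1
Syndrome s8…s1 = 1000 → error at position 8.
Flip position 8: 101011100000010 → 101011110000010
Read data bits from positions 3,5,6,7,9,10,11,12,13,14,15: 11110000010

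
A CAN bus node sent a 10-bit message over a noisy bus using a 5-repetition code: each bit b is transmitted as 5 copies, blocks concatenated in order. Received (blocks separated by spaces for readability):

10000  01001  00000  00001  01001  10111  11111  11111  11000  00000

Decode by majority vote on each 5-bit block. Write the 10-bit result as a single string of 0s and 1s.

Block 1 (10000): 1 one → 0
Block 2 (01001): 2 ones → 0
Block 3 (00000): 0 ones → 0
Block 4 (00001): 1 one → 0
Block 5 (01001): 2 ones → 0
Block 6 (10111): 4 ones → 1
Block 7 (11111): 5 ones → 1
Block 8 (11111): 5 ones → 1
Block 9 (11000): 2 ones → 0
Block 10 (00000): 0 ones → 0

0000011100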